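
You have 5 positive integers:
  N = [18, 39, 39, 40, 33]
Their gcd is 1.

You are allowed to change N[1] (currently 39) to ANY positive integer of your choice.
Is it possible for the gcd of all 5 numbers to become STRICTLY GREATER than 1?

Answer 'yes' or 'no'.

Answer: no

Derivation:
Current gcd = 1
gcd of all OTHER numbers (without N[1]=39): gcd([18, 39, 40, 33]) = 1
The new gcd after any change is gcd(1, new_value).
This can be at most 1.
Since 1 = old gcd 1, the gcd can only stay the same or decrease.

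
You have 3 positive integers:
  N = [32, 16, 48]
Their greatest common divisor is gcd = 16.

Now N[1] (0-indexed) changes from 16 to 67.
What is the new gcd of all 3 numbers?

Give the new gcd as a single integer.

Numbers: [32, 16, 48], gcd = 16
Change: index 1, 16 -> 67
gcd of the OTHER numbers (without index 1): gcd([32, 48]) = 16
New gcd = gcd(g_others, new_val) = gcd(16, 67) = 1

Answer: 1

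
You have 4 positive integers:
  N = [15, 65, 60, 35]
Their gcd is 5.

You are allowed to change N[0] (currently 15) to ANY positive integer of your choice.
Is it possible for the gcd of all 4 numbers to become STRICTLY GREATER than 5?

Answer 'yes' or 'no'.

Current gcd = 5
gcd of all OTHER numbers (without N[0]=15): gcd([65, 60, 35]) = 5
The new gcd after any change is gcd(5, new_value).
This can be at most 5.
Since 5 = old gcd 5, the gcd can only stay the same or decrease.

Answer: no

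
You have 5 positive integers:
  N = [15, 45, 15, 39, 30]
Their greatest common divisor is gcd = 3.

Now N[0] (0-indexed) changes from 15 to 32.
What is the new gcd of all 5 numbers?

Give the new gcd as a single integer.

Answer: 1

Derivation:
Numbers: [15, 45, 15, 39, 30], gcd = 3
Change: index 0, 15 -> 32
gcd of the OTHER numbers (without index 0): gcd([45, 15, 39, 30]) = 3
New gcd = gcd(g_others, new_val) = gcd(3, 32) = 1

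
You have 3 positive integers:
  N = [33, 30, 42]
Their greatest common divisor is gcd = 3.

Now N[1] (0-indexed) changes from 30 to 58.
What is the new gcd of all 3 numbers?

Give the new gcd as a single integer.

Numbers: [33, 30, 42], gcd = 3
Change: index 1, 30 -> 58
gcd of the OTHER numbers (without index 1): gcd([33, 42]) = 3
New gcd = gcd(g_others, new_val) = gcd(3, 58) = 1

Answer: 1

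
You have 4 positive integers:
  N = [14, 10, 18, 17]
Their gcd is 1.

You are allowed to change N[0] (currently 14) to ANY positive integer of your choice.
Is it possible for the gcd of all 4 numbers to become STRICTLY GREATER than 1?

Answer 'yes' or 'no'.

Answer: no

Derivation:
Current gcd = 1
gcd of all OTHER numbers (without N[0]=14): gcd([10, 18, 17]) = 1
The new gcd after any change is gcd(1, new_value).
This can be at most 1.
Since 1 = old gcd 1, the gcd can only stay the same or decrease.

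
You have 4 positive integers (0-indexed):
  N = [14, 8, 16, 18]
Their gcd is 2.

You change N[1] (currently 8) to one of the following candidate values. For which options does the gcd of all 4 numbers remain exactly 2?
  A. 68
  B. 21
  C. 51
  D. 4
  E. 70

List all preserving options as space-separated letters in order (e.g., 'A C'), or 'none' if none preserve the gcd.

Old gcd = 2; gcd of others (without N[1]) = 2
New gcd for candidate v: gcd(2, v). Preserves old gcd iff gcd(2, v) = 2.
  Option A: v=68, gcd(2,68)=2 -> preserves
  Option B: v=21, gcd(2,21)=1 -> changes
  Option C: v=51, gcd(2,51)=1 -> changes
  Option D: v=4, gcd(2,4)=2 -> preserves
  Option E: v=70, gcd(2,70)=2 -> preserves

Answer: A D E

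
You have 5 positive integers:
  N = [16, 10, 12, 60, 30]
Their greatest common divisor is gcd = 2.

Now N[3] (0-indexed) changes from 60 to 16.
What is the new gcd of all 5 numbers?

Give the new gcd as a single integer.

Answer: 2

Derivation:
Numbers: [16, 10, 12, 60, 30], gcd = 2
Change: index 3, 60 -> 16
gcd of the OTHER numbers (without index 3): gcd([16, 10, 12, 30]) = 2
New gcd = gcd(g_others, new_val) = gcd(2, 16) = 2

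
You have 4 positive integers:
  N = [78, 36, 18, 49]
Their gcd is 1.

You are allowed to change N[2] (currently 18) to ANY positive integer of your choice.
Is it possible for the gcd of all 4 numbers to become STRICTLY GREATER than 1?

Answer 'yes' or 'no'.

Answer: no

Derivation:
Current gcd = 1
gcd of all OTHER numbers (without N[2]=18): gcd([78, 36, 49]) = 1
The new gcd after any change is gcd(1, new_value).
This can be at most 1.
Since 1 = old gcd 1, the gcd can only stay the same or decrease.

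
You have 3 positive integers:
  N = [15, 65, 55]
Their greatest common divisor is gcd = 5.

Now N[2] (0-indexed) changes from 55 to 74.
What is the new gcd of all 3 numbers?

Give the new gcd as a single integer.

Answer: 1

Derivation:
Numbers: [15, 65, 55], gcd = 5
Change: index 2, 55 -> 74
gcd of the OTHER numbers (without index 2): gcd([15, 65]) = 5
New gcd = gcd(g_others, new_val) = gcd(5, 74) = 1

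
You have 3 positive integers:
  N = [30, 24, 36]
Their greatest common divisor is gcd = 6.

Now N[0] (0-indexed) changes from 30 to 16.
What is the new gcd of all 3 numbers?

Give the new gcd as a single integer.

Numbers: [30, 24, 36], gcd = 6
Change: index 0, 30 -> 16
gcd of the OTHER numbers (without index 0): gcd([24, 36]) = 12
New gcd = gcd(g_others, new_val) = gcd(12, 16) = 4

Answer: 4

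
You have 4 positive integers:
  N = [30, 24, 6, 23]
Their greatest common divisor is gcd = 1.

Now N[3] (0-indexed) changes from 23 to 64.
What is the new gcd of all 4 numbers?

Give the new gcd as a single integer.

Numbers: [30, 24, 6, 23], gcd = 1
Change: index 3, 23 -> 64
gcd of the OTHER numbers (without index 3): gcd([30, 24, 6]) = 6
New gcd = gcd(g_others, new_val) = gcd(6, 64) = 2

Answer: 2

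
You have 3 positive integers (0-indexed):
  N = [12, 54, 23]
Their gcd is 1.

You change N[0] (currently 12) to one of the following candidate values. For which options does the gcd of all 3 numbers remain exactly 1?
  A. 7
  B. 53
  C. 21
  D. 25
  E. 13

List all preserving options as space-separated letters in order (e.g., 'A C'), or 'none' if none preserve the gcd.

Answer: A B C D E

Derivation:
Old gcd = 1; gcd of others (without N[0]) = 1
New gcd for candidate v: gcd(1, v). Preserves old gcd iff gcd(1, v) = 1.
  Option A: v=7, gcd(1,7)=1 -> preserves
  Option B: v=53, gcd(1,53)=1 -> preserves
  Option C: v=21, gcd(1,21)=1 -> preserves
  Option D: v=25, gcd(1,25)=1 -> preserves
  Option E: v=13, gcd(1,13)=1 -> preserves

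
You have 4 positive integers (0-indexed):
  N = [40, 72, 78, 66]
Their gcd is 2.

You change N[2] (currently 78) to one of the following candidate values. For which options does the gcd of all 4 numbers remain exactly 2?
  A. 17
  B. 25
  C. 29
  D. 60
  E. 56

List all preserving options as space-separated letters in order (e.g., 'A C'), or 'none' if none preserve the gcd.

Old gcd = 2; gcd of others (without N[2]) = 2
New gcd for candidate v: gcd(2, v). Preserves old gcd iff gcd(2, v) = 2.
  Option A: v=17, gcd(2,17)=1 -> changes
  Option B: v=25, gcd(2,25)=1 -> changes
  Option C: v=29, gcd(2,29)=1 -> changes
  Option D: v=60, gcd(2,60)=2 -> preserves
  Option E: v=56, gcd(2,56)=2 -> preserves

Answer: D E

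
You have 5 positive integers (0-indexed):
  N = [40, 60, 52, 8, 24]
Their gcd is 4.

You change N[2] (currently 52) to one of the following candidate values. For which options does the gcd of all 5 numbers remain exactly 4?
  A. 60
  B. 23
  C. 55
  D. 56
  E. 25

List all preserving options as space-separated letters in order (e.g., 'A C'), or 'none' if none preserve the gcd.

Old gcd = 4; gcd of others (without N[2]) = 4
New gcd for candidate v: gcd(4, v). Preserves old gcd iff gcd(4, v) = 4.
  Option A: v=60, gcd(4,60)=4 -> preserves
  Option B: v=23, gcd(4,23)=1 -> changes
  Option C: v=55, gcd(4,55)=1 -> changes
  Option D: v=56, gcd(4,56)=4 -> preserves
  Option E: v=25, gcd(4,25)=1 -> changes

Answer: A D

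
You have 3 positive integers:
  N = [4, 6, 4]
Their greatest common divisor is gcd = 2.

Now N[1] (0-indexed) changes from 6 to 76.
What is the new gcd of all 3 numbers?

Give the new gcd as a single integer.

Answer: 4

Derivation:
Numbers: [4, 6, 4], gcd = 2
Change: index 1, 6 -> 76
gcd of the OTHER numbers (without index 1): gcd([4, 4]) = 4
New gcd = gcd(g_others, new_val) = gcd(4, 76) = 4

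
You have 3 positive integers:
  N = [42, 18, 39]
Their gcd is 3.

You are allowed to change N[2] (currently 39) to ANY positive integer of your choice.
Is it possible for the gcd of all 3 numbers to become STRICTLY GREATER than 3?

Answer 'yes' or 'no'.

Current gcd = 3
gcd of all OTHER numbers (without N[2]=39): gcd([42, 18]) = 6
The new gcd after any change is gcd(6, new_value).
This can be at most 6.
Since 6 > old gcd 3, the gcd CAN increase (e.g., set N[2] = 6).

Answer: yes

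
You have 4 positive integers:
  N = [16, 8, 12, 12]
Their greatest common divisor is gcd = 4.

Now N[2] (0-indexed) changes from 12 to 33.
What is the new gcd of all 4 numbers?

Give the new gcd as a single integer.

Answer: 1

Derivation:
Numbers: [16, 8, 12, 12], gcd = 4
Change: index 2, 12 -> 33
gcd of the OTHER numbers (without index 2): gcd([16, 8, 12]) = 4
New gcd = gcd(g_others, new_val) = gcd(4, 33) = 1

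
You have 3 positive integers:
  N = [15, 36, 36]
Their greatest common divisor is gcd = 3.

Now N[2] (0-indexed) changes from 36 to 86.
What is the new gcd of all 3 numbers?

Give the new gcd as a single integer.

Numbers: [15, 36, 36], gcd = 3
Change: index 2, 36 -> 86
gcd of the OTHER numbers (without index 2): gcd([15, 36]) = 3
New gcd = gcd(g_others, new_val) = gcd(3, 86) = 1

Answer: 1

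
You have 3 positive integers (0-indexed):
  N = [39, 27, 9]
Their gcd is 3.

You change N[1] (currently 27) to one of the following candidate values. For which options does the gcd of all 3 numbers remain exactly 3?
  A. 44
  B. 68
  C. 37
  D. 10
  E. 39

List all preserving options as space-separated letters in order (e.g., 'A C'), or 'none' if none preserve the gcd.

Old gcd = 3; gcd of others (without N[1]) = 3
New gcd for candidate v: gcd(3, v). Preserves old gcd iff gcd(3, v) = 3.
  Option A: v=44, gcd(3,44)=1 -> changes
  Option B: v=68, gcd(3,68)=1 -> changes
  Option C: v=37, gcd(3,37)=1 -> changes
  Option D: v=10, gcd(3,10)=1 -> changes
  Option E: v=39, gcd(3,39)=3 -> preserves

Answer: E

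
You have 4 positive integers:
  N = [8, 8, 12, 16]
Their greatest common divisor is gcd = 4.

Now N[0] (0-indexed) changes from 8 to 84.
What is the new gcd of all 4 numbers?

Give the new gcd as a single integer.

Numbers: [8, 8, 12, 16], gcd = 4
Change: index 0, 8 -> 84
gcd of the OTHER numbers (without index 0): gcd([8, 12, 16]) = 4
New gcd = gcd(g_others, new_val) = gcd(4, 84) = 4

Answer: 4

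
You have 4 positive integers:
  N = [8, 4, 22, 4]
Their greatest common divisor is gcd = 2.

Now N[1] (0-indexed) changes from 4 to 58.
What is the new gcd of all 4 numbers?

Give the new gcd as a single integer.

Numbers: [8, 4, 22, 4], gcd = 2
Change: index 1, 4 -> 58
gcd of the OTHER numbers (without index 1): gcd([8, 22, 4]) = 2
New gcd = gcd(g_others, new_val) = gcd(2, 58) = 2

Answer: 2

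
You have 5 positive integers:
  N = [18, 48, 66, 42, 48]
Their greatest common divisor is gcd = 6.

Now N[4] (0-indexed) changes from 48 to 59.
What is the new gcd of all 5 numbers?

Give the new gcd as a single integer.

Answer: 1

Derivation:
Numbers: [18, 48, 66, 42, 48], gcd = 6
Change: index 4, 48 -> 59
gcd of the OTHER numbers (without index 4): gcd([18, 48, 66, 42]) = 6
New gcd = gcd(g_others, new_val) = gcd(6, 59) = 1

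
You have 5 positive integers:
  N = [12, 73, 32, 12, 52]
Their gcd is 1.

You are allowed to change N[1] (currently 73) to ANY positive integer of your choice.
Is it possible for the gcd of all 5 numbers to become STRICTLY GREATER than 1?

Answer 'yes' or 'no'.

Answer: yes

Derivation:
Current gcd = 1
gcd of all OTHER numbers (without N[1]=73): gcd([12, 32, 12, 52]) = 4
The new gcd after any change is gcd(4, new_value).
This can be at most 4.
Since 4 > old gcd 1, the gcd CAN increase (e.g., set N[1] = 4).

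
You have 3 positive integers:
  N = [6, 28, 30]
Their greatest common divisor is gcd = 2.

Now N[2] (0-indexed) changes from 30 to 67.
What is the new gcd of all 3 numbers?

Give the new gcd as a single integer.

Answer: 1

Derivation:
Numbers: [6, 28, 30], gcd = 2
Change: index 2, 30 -> 67
gcd of the OTHER numbers (without index 2): gcd([6, 28]) = 2
New gcd = gcd(g_others, new_val) = gcd(2, 67) = 1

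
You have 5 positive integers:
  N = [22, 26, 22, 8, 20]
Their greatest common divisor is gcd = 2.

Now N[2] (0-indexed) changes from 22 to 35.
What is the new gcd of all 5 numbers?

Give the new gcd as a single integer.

Numbers: [22, 26, 22, 8, 20], gcd = 2
Change: index 2, 22 -> 35
gcd of the OTHER numbers (without index 2): gcd([22, 26, 8, 20]) = 2
New gcd = gcd(g_others, new_val) = gcd(2, 35) = 1

Answer: 1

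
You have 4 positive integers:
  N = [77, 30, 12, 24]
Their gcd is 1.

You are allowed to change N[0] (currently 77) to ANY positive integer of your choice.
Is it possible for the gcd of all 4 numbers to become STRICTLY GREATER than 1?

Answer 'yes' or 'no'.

Current gcd = 1
gcd of all OTHER numbers (without N[0]=77): gcd([30, 12, 24]) = 6
The new gcd after any change is gcd(6, new_value).
This can be at most 6.
Since 6 > old gcd 1, the gcd CAN increase (e.g., set N[0] = 6).

Answer: yes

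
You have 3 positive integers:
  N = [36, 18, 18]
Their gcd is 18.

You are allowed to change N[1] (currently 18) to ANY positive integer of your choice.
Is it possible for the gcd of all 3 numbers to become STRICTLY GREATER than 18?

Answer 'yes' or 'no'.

Answer: no

Derivation:
Current gcd = 18
gcd of all OTHER numbers (without N[1]=18): gcd([36, 18]) = 18
The new gcd after any change is gcd(18, new_value).
This can be at most 18.
Since 18 = old gcd 18, the gcd can only stay the same or decrease.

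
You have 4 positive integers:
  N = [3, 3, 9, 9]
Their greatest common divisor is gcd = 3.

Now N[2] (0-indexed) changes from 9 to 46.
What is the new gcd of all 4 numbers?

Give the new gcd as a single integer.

Answer: 1

Derivation:
Numbers: [3, 3, 9, 9], gcd = 3
Change: index 2, 9 -> 46
gcd of the OTHER numbers (without index 2): gcd([3, 3, 9]) = 3
New gcd = gcd(g_others, new_val) = gcd(3, 46) = 1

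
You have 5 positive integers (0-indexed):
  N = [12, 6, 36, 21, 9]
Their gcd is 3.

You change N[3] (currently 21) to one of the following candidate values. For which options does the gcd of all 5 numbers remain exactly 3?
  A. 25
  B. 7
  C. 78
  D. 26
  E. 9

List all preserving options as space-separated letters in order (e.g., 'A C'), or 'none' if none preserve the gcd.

Answer: C E

Derivation:
Old gcd = 3; gcd of others (without N[3]) = 3
New gcd for candidate v: gcd(3, v). Preserves old gcd iff gcd(3, v) = 3.
  Option A: v=25, gcd(3,25)=1 -> changes
  Option B: v=7, gcd(3,7)=1 -> changes
  Option C: v=78, gcd(3,78)=3 -> preserves
  Option D: v=26, gcd(3,26)=1 -> changes
  Option E: v=9, gcd(3,9)=3 -> preserves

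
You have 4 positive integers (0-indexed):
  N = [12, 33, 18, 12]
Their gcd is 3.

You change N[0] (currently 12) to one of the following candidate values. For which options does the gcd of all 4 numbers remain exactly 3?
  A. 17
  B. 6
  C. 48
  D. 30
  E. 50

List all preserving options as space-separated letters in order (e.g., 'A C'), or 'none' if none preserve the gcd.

Old gcd = 3; gcd of others (without N[0]) = 3
New gcd for candidate v: gcd(3, v). Preserves old gcd iff gcd(3, v) = 3.
  Option A: v=17, gcd(3,17)=1 -> changes
  Option B: v=6, gcd(3,6)=3 -> preserves
  Option C: v=48, gcd(3,48)=3 -> preserves
  Option D: v=30, gcd(3,30)=3 -> preserves
  Option E: v=50, gcd(3,50)=1 -> changes

Answer: B C D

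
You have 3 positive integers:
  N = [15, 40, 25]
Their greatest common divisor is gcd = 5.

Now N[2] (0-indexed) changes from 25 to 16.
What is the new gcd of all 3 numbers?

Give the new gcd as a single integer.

Answer: 1

Derivation:
Numbers: [15, 40, 25], gcd = 5
Change: index 2, 25 -> 16
gcd of the OTHER numbers (without index 2): gcd([15, 40]) = 5
New gcd = gcd(g_others, new_val) = gcd(5, 16) = 1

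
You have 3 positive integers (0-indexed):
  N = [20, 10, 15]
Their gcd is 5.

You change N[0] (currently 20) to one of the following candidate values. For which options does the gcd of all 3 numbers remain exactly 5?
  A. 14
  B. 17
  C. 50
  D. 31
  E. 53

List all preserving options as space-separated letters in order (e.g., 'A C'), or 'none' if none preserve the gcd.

Old gcd = 5; gcd of others (without N[0]) = 5
New gcd for candidate v: gcd(5, v). Preserves old gcd iff gcd(5, v) = 5.
  Option A: v=14, gcd(5,14)=1 -> changes
  Option B: v=17, gcd(5,17)=1 -> changes
  Option C: v=50, gcd(5,50)=5 -> preserves
  Option D: v=31, gcd(5,31)=1 -> changes
  Option E: v=53, gcd(5,53)=1 -> changes

Answer: C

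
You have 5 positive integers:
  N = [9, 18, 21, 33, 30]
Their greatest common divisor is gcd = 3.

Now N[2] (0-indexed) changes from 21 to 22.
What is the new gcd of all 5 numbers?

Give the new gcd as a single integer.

Answer: 1

Derivation:
Numbers: [9, 18, 21, 33, 30], gcd = 3
Change: index 2, 21 -> 22
gcd of the OTHER numbers (without index 2): gcd([9, 18, 33, 30]) = 3
New gcd = gcd(g_others, new_val) = gcd(3, 22) = 1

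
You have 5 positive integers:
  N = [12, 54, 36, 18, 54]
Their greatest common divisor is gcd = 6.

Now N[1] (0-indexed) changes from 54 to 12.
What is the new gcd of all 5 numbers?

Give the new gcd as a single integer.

Numbers: [12, 54, 36, 18, 54], gcd = 6
Change: index 1, 54 -> 12
gcd of the OTHER numbers (without index 1): gcd([12, 36, 18, 54]) = 6
New gcd = gcd(g_others, new_val) = gcd(6, 12) = 6

Answer: 6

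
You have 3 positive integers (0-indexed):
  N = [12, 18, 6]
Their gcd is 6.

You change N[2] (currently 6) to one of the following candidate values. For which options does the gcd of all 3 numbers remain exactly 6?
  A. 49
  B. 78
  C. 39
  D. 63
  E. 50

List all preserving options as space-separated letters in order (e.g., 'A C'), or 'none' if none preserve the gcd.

Answer: B

Derivation:
Old gcd = 6; gcd of others (without N[2]) = 6
New gcd for candidate v: gcd(6, v). Preserves old gcd iff gcd(6, v) = 6.
  Option A: v=49, gcd(6,49)=1 -> changes
  Option B: v=78, gcd(6,78)=6 -> preserves
  Option C: v=39, gcd(6,39)=3 -> changes
  Option D: v=63, gcd(6,63)=3 -> changes
  Option E: v=50, gcd(6,50)=2 -> changes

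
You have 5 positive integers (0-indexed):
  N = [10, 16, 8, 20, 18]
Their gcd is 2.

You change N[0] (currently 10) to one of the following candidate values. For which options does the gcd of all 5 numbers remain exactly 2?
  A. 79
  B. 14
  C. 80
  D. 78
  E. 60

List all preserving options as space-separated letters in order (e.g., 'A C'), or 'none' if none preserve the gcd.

Old gcd = 2; gcd of others (without N[0]) = 2
New gcd for candidate v: gcd(2, v). Preserves old gcd iff gcd(2, v) = 2.
  Option A: v=79, gcd(2,79)=1 -> changes
  Option B: v=14, gcd(2,14)=2 -> preserves
  Option C: v=80, gcd(2,80)=2 -> preserves
  Option D: v=78, gcd(2,78)=2 -> preserves
  Option E: v=60, gcd(2,60)=2 -> preserves

Answer: B C D E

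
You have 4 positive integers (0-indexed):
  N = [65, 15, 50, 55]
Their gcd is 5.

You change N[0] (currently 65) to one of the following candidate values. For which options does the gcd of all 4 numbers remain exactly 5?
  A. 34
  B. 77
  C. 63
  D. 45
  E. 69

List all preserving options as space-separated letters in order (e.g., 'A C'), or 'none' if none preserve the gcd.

Answer: D

Derivation:
Old gcd = 5; gcd of others (without N[0]) = 5
New gcd for candidate v: gcd(5, v). Preserves old gcd iff gcd(5, v) = 5.
  Option A: v=34, gcd(5,34)=1 -> changes
  Option B: v=77, gcd(5,77)=1 -> changes
  Option C: v=63, gcd(5,63)=1 -> changes
  Option D: v=45, gcd(5,45)=5 -> preserves
  Option E: v=69, gcd(5,69)=1 -> changes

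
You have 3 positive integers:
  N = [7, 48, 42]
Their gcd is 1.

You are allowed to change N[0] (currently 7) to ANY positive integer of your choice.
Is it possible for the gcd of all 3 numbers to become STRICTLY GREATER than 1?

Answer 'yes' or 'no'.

Answer: yes

Derivation:
Current gcd = 1
gcd of all OTHER numbers (without N[0]=7): gcd([48, 42]) = 6
The new gcd after any change is gcd(6, new_value).
This can be at most 6.
Since 6 > old gcd 1, the gcd CAN increase (e.g., set N[0] = 6).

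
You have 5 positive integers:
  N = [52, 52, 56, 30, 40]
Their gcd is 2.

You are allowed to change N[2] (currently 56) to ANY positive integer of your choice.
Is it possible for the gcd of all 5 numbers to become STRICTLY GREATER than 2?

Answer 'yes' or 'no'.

Answer: no

Derivation:
Current gcd = 2
gcd of all OTHER numbers (without N[2]=56): gcd([52, 52, 30, 40]) = 2
The new gcd after any change is gcd(2, new_value).
This can be at most 2.
Since 2 = old gcd 2, the gcd can only stay the same or decrease.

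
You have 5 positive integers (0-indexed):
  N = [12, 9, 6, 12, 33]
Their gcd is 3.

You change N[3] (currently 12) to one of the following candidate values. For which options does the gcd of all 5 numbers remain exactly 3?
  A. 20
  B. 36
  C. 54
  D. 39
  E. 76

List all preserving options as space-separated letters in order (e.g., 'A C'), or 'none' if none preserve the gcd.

Answer: B C D

Derivation:
Old gcd = 3; gcd of others (without N[3]) = 3
New gcd for candidate v: gcd(3, v). Preserves old gcd iff gcd(3, v) = 3.
  Option A: v=20, gcd(3,20)=1 -> changes
  Option B: v=36, gcd(3,36)=3 -> preserves
  Option C: v=54, gcd(3,54)=3 -> preserves
  Option D: v=39, gcd(3,39)=3 -> preserves
  Option E: v=76, gcd(3,76)=1 -> changes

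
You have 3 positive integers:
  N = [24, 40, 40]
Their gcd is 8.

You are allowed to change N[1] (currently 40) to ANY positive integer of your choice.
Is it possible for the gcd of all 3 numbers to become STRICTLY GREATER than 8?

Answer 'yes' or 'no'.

Answer: no

Derivation:
Current gcd = 8
gcd of all OTHER numbers (without N[1]=40): gcd([24, 40]) = 8
The new gcd after any change is gcd(8, new_value).
This can be at most 8.
Since 8 = old gcd 8, the gcd can only stay the same or decrease.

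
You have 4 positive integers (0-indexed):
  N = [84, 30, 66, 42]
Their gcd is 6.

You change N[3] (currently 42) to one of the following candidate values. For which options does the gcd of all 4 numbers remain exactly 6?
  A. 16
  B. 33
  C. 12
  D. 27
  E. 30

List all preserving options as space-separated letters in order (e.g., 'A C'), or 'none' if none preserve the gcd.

Answer: C E

Derivation:
Old gcd = 6; gcd of others (without N[3]) = 6
New gcd for candidate v: gcd(6, v). Preserves old gcd iff gcd(6, v) = 6.
  Option A: v=16, gcd(6,16)=2 -> changes
  Option B: v=33, gcd(6,33)=3 -> changes
  Option C: v=12, gcd(6,12)=6 -> preserves
  Option D: v=27, gcd(6,27)=3 -> changes
  Option E: v=30, gcd(6,30)=6 -> preserves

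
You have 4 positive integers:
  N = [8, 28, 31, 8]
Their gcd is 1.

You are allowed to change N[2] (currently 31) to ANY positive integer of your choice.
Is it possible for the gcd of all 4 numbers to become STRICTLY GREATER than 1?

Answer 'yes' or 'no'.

Answer: yes

Derivation:
Current gcd = 1
gcd of all OTHER numbers (without N[2]=31): gcd([8, 28, 8]) = 4
The new gcd after any change is gcd(4, new_value).
This can be at most 4.
Since 4 > old gcd 1, the gcd CAN increase (e.g., set N[2] = 4).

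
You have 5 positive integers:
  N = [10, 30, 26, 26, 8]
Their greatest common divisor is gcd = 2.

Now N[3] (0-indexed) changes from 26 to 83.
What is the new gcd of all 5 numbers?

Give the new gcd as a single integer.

Answer: 1

Derivation:
Numbers: [10, 30, 26, 26, 8], gcd = 2
Change: index 3, 26 -> 83
gcd of the OTHER numbers (without index 3): gcd([10, 30, 26, 8]) = 2
New gcd = gcd(g_others, new_val) = gcd(2, 83) = 1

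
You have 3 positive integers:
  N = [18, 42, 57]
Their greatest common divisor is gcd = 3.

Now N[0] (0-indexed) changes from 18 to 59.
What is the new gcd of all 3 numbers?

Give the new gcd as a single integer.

Answer: 1

Derivation:
Numbers: [18, 42, 57], gcd = 3
Change: index 0, 18 -> 59
gcd of the OTHER numbers (without index 0): gcd([42, 57]) = 3
New gcd = gcd(g_others, new_val) = gcd(3, 59) = 1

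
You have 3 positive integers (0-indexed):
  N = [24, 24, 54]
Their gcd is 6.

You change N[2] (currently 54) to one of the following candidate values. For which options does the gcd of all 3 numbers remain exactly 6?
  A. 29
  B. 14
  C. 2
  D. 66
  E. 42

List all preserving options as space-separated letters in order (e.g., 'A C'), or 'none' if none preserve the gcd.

Answer: D E

Derivation:
Old gcd = 6; gcd of others (without N[2]) = 24
New gcd for candidate v: gcd(24, v). Preserves old gcd iff gcd(24, v) = 6.
  Option A: v=29, gcd(24,29)=1 -> changes
  Option B: v=14, gcd(24,14)=2 -> changes
  Option C: v=2, gcd(24,2)=2 -> changes
  Option D: v=66, gcd(24,66)=6 -> preserves
  Option E: v=42, gcd(24,42)=6 -> preserves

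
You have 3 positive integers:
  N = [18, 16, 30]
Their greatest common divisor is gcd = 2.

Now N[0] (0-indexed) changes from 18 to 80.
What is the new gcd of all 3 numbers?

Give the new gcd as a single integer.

Answer: 2

Derivation:
Numbers: [18, 16, 30], gcd = 2
Change: index 0, 18 -> 80
gcd of the OTHER numbers (without index 0): gcd([16, 30]) = 2
New gcd = gcd(g_others, new_val) = gcd(2, 80) = 2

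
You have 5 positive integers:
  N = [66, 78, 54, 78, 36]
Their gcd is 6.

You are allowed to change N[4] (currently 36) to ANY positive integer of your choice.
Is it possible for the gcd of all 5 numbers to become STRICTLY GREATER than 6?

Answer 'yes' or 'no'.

Current gcd = 6
gcd of all OTHER numbers (without N[4]=36): gcd([66, 78, 54, 78]) = 6
The new gcd after any change is gcd(6, new_value).
This can be at most 6.
Since 6 = old gcd 6, the gcd can only stay the same or decrease.

Answer: no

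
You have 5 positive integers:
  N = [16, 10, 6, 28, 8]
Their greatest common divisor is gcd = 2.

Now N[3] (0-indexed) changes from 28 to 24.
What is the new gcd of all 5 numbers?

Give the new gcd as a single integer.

Numbers: [16, 10, 6, 28, 8], gcd = 2
Change: index 3, 28 -> 24
gcd of the OTHER numbers (without index 3): gcd([16, 10, 6, 8]) = 2
New gcd = gcd(g_others, new_val) = gcd(2, 24) = 2

Answer: 2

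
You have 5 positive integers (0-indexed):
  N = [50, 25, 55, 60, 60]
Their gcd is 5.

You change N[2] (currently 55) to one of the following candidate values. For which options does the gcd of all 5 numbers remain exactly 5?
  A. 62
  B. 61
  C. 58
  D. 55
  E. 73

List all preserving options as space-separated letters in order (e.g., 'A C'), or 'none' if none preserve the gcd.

Answer: D

Derivation:
Old gcd = 5; gcd of others (without N[2]) = 5
New gcd for candidate v: gcd(5, v). Preserves old gcd iff gcd(5, v) = 5.
  Option A: v=62, gcd(5,62)=1 -> changes
  Option B: v=61, gcd(5,61)=1 -> changes
  Option C: v=58, gcd(5,58)=1 -> changes
  Option D: v=55, gcd(5,55)=5 -> preserves
  Option E: v=73, gcd(5,73)=1 -> changes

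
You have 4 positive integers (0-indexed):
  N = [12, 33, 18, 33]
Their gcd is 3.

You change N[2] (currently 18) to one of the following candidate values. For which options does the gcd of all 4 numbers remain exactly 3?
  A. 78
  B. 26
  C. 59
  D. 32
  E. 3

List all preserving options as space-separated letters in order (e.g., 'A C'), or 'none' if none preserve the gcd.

Old gcd = 3; gcd of others (without N[2]) = 3
New gcd for candidate v: gcd(3, v). Preserves old gcd iff gcd(3, v) = 3.
  Option A: v=78, gcd(3,78)=3 -> preserves
  Option B: v=26, gcd(3,26)=1 -> changes
  Option C: v=59, gcd(3,59)=1 -> changes
  Option D: v=32, gcd(3,32)=1 -> changes
  Option E: v=3, gcd(3,3)=3 -> preserves

Answer: A E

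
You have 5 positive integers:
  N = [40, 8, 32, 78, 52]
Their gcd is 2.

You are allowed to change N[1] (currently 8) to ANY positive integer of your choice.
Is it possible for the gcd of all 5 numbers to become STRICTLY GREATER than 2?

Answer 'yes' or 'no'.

Answer: no

Derivation:
Current gcd = 2
gcd of all OTHER numbers (without N[1]=8): gcd([40, 32, 78, 52]) = 2
The new gcd after any change is gcd(2, new_value).
This can be at most 2.
Since 2 = old gcd 2, the gcd can only stay the same or decrease.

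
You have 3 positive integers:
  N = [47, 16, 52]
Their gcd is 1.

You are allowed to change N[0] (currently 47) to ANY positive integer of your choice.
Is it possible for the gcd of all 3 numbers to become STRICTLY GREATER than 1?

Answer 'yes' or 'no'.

Current gcd = 1
gcd of all OTHER numbers (without N[0]=47): gcd([16, 52]) = 4
The new gcd after any change is gcd(4, new_value).
This can be at most 4.
Since 4 > old gcd 1, the gcd CAN increase (e.g., set N[0] = 4).

Answer: yes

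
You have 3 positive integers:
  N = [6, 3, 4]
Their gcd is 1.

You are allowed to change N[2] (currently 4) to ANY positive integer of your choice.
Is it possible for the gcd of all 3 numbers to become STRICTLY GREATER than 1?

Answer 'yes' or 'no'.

Answer: yes

Derivation:
Current gcd = 1
gcd of all OTHER numbers (without N[2]=4): gcd([6, 3]) = 3
The new gcd after any change is gcd(3, new_value).
This can be at most 3.
Since 3 > old gcd 1, the gcd CAN increase (e.g., set N[2] = 3).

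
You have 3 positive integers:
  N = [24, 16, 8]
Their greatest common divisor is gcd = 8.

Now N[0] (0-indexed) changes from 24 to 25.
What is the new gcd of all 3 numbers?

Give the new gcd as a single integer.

Numbers: [24, 16, 8], gcd = 8
Change: index 0, 24 -> 25
gcd of the OTHER numbers (without index 0): gcd([16, 8]) = 8
New gcd = gcd(g_others, new_val) = gcd(8, 25) = 1

Answer: 1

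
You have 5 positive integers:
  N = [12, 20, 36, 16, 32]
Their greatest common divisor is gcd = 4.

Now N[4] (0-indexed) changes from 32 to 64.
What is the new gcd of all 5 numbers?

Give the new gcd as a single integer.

Numbers: [12, 20, 36, 16, 32], gcd = 4
Change: index 4, 32 -> 64
gcd of the OTHER numbers (without index 4): gcd([12, 20, 36, 16]) = 4
New gcd = gcd(g_others, new_val) = gcd(4, 64) = 4

Answer: 4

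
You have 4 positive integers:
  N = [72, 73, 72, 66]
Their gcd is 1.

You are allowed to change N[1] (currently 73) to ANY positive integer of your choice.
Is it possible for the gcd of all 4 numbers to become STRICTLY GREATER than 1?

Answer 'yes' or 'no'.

Answer: yes

Derivation:
Current gcd = 1
gcd of all OTHER numbers (without N[1]=73): gcd([72, 72, 66]) = 6
The new gcd after any change is gcd(6, new_value).
This can be at most 6.
Since 6 > old gcd 1, the gcd CAN increase (e.g., set N[1] = 6).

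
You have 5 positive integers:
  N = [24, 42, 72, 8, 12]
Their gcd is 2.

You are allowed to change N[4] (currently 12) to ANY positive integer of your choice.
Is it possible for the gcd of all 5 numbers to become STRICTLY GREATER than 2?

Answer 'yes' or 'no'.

Current gcd = 2
gcd of all OTHER numbers (without N[4]=12): gcd([24, 42, 72, 8]) = 2
The new gcd after any change is gcd(2, new_value).
This can be at most 2.
Since 2 = old gcd 2, the gcd can only stay the same or decrease.

Answer: no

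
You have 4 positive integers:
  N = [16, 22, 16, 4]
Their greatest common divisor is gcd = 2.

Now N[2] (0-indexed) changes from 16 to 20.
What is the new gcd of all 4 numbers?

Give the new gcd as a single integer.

Numbers: [16, 22, 16, 4], gcd = 2
Change: index 2, 16 -> 20
gcd of the OTHER numbers (without index 2): gcd([16, 22, 4]) = 2
New gcd = gcd(g_others, new_val) = gcd(2, 20) = 2

Answer: 2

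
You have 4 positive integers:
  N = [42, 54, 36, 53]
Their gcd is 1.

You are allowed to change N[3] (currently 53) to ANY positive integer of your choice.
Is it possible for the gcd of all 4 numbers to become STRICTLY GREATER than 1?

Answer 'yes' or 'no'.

Answer: yes

Derivation:
Current gcd = 1
gcd of all OTHER numbers (without N[3]=53): gcd([42, 54, 36]) = 6
The new gcd after any change is gcd(6, new_value).
This can be at most 6.
Since 6 > old gcd 1, the gcd CAN increase (e.g., set N[3] = 6).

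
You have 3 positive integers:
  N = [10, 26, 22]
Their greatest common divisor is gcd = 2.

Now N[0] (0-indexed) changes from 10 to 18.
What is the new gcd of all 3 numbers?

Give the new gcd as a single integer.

Answer: 2

Derivation:
Numbers: [10, 26, 22], gcd = 2
Change: index 0, 10 -> 18
gcd of the OTHER numbers (without index 0): gcd([26, 22]) = 2
New gcd = gcd(g_others, new_val) = gcd(2, 18) = 2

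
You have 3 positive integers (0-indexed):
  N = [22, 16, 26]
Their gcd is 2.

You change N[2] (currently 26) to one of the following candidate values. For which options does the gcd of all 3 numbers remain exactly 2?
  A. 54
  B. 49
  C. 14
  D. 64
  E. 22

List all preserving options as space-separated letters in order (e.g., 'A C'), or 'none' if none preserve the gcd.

Answer: A C D E

Derivation:
Old gcd = 2; gcd of others (without N[2]) = 2
New gcd for candidate v: gcd(2, v). Preserves old gcd iff gcd(2, v) = 2.
  Option A: v=54, gcd(2,54)=2 -> preserves
  Option B: v=49, gcd(2,49)=1 -> changes
  Option C: v=14, gcd(2,14)=2 -> preserves
  Option D: v=64, gcd(2,64)=2 -> preserves
  Option E: v=22, gcd(2,22)=2 -> preserves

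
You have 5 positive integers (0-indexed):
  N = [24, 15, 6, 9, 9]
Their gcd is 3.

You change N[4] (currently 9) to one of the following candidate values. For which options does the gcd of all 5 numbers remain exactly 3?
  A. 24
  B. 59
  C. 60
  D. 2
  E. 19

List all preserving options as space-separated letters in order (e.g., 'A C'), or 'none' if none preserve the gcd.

Answer: A C

Derivation:
Old gcd = 3; gcd of others (without N[4]) = 3
New gcd for candidate v: gcd(3, v). Preserves old gcd iff gcd(3, v) = 3.
  Option A: v=24, gcd(3,24)=3 -> preserves
  Option B: v=59, gcd(3,59)=1 -> changes
  Option C: v=60, gcd(3,60)=3 -> preserves
  Option D: v=2, gcd(3,2)=1 -> changes
  Option E: v=19, gcd(3,19)=1 -> changes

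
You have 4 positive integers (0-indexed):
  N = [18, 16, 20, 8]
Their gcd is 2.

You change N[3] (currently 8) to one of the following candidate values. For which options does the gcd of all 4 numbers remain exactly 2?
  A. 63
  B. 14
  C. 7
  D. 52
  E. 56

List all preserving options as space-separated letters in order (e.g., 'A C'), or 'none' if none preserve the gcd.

Old gcd = 2; gcd of others (without N[3]) = 2
New gcd for candidate v: gcd(2, v). Preserves old gcd iff gcd(2, v) = 2.
  Option A: v=63, gcd(2,63)=1 -> changes
  Option B: v=14, gcd(2,14)=2 -> preserves
  Option C: v=7, gcd(2,7)=1 -> changes
  Option D: v=52, gcd(2,52)=2 -> preserves
  Option E: v=56, gcd(2,56)=2 -> preserves

Answer: B D E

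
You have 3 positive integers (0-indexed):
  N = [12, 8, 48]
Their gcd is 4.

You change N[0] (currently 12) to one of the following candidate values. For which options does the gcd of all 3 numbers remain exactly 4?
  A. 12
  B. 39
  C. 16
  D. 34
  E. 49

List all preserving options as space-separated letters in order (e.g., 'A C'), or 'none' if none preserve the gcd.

Answer: A

Derivation:
Old gcd = 4; gcd of others (without N[0]) = 8
New gcd for candidate v: gcd(8, v). Preserves old gcd iff gcd(8, v) = 4.
  Option A: v=12, gcd(8,12)=4 -> preserves
  Option B: v=39, gcd(8,39)=1 -> changes
  Option C: v=16, gcd(8,16)=8 -> changes
  Option D: v=34, gcd(8,34)=2 -> changes
  Option E: v=49, gcd(8,49)=1 -> changes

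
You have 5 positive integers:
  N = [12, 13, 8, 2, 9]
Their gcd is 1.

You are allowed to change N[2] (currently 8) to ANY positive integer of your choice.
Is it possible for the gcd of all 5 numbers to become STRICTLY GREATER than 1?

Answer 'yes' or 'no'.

Current gcd = 1
gcd of all OTHER numbers (without N[2]=8): gcd([12, 13, 2, 9]) = 1
The new gcd after any change is gcd(1, new_value).
This can be at most 1.
Since 1 = old gcd 1, the gcd can only stay the same or decrease.

Answer: no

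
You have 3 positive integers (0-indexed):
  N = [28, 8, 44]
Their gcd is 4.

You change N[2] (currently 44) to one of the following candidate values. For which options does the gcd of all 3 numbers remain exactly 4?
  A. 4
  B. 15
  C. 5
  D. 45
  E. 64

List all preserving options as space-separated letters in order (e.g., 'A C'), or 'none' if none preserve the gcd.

Answer: A E

Derivation:
Old gcd = 4; gcd of others (without N[2]) = 4
New gcd for candidate v: gcd(4, v). Preserves old gcd iff gcd(4, v) = 4.
  Option A: v=4, gcd(4,4)=4 -> preserves
  Option B: v=15, gcd(4,15)=1 -> changes
  Option C: v=5, gcd(4,5)=1 -> changes
  Option D: v=45, gcd(4,45)=1 -> changes
  Option E: v=64, gcd(4,64)=4 -> preserves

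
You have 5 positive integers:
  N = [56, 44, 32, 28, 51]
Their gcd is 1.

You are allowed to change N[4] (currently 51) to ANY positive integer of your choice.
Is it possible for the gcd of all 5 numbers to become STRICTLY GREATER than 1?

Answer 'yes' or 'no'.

Answer: yes

Derivation:
Current gcd = 1
gcd of all OTHER numbers (without N[4]=51): gcd([56, 44, 32, 28]) = 4
The new gcd after any change is gcd(4, new_value).
This can be at most 4.
Since 4 > old gcd 1, the gcd CAN increase (e.g., set N[4] = 4).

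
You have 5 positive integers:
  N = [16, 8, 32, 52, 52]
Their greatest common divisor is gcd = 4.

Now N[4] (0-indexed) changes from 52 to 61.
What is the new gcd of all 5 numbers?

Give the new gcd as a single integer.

Answer: 1

Derivation:
Numbers: [16, 8, 32, 52, 52], gcd = 4
Change: index 4, 52 -> 61
gcd of the OTHER numbers (without index 4): gcd([16, 8, 32, 52]) = 4
New gcd = gcd(g_others, new_val) = gcd(4, 61) = 1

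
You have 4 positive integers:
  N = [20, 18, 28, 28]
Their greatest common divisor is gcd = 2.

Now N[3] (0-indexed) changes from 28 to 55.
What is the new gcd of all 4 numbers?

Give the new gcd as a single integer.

Answer: 1

Derivation:
Numbers: [20, 18, 28, 28], gcd = 2
Change: index 3, 28 -> 55
gcd of the OTHER numbers (without index 3): gcd([20, 18, 28]) = 2
New gcd = gcd(g_others, new_val) = gcd(2, 55) = 1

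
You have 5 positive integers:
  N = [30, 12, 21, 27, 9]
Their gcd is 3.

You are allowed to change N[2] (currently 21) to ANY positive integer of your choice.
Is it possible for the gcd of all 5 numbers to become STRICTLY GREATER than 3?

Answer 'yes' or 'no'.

Answer: no

Derivation:
Current gcd = 3
gcd of all OTHER numbers (without N[2]=21): gcd([30, 12, 27, 9]) = 3
The new gcd after any change is gcd(3, new_value).
This can be at most 3.
Since 3 = old gcd 3, the gcd can only stay the same or decrease.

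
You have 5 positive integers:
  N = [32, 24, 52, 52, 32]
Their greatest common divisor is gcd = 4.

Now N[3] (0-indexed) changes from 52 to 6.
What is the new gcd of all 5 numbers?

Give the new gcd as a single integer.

Answer: 2

Derivation:
Numbers: [32, 24, 52, 52, 32], gcd = 4
Change: index 3, 52 -> 6
gcd of the OTHER numbers (without index 3): gcd([32, 24, 52, 32]) = 4
New gcd = gcd(g_others, new_val) = gcd(4, 6) = 2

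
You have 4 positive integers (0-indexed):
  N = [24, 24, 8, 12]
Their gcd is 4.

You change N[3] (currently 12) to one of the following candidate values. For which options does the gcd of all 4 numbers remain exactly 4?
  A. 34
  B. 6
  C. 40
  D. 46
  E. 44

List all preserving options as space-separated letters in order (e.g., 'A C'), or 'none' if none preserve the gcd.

Answer: E

Derivation:
Old gcd = 4; gcd of others (without N[3]) = 8
New gcd for candidate v: gcd(8, v). Preserves old gcd iff gcd(8, v) = 4.
  Option A: v=34, gcd(8,34)=2 -> changes
  Option B: v=6, gcd(8,6)=2 -> changes
  Option C: v=40, gcd(8,40)=8 -> changes
  Option D: v=46, gcd(8,46)=2 -> changes
  Option E: v=44, gcd(8,44)=4 -> preserves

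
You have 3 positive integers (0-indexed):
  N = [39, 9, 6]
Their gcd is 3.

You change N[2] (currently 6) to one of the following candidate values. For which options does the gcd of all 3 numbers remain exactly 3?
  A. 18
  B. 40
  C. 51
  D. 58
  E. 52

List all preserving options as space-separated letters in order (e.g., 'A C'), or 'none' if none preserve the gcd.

Answer: A C

Derivation:
Old gcd = 3; gcd of others (without N[2]) = 3
New gcd for candidate v: gcd(3, v). Preserves old gcd iff gcd(3, v) = 3.
  Option A: v=18, gcd(3,18)=3 -> preserves
  Option B: v=40, gcd(3,40)=1 -> changes
  Option C: v=51, gcd(3,51)=3 -> preserves
  Option D: v=58, gcd(3,58)=1 -> changes
  Option E: v=52, gcd(3,52)=1 -> changes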